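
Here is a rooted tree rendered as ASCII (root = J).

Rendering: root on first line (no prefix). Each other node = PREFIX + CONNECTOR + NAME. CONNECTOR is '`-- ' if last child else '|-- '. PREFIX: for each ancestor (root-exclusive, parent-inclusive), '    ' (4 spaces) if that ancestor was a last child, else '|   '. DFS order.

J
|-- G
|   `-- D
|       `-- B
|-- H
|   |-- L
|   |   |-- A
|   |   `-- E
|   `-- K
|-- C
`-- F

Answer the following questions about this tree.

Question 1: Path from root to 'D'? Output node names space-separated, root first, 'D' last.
Answer: J G D

Derivation:
Walk down from root: J -> G -> D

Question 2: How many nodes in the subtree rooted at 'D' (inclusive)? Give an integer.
Answer: 2

Derivation:
Subtree rooted at D contains: B, D
Count = 2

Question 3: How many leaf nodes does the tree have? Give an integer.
Leaves (nodes with no children): A, B, C, E, F, K

Answer: 6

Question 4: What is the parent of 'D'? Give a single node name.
Answer: G

Derivation:
Scan adjacency: D appears as child of G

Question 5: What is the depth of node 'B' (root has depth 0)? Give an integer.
Answer: 3

Derivation:
Path from root to B: J -> G -> D -> B
Depth = number of edges = 3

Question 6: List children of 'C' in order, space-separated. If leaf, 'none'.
Node C's children (from adjacency): (leaf)

Answer: none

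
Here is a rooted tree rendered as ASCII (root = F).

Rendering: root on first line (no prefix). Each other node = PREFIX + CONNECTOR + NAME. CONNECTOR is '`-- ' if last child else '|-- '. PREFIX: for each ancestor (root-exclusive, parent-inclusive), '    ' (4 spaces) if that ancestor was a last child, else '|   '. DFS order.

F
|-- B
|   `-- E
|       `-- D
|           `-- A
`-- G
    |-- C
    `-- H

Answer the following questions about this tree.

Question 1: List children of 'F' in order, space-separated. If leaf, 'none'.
Node F's children (from adjacency): B, G

Answer: B G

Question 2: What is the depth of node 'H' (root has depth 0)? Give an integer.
Answer: 2

Derivation:
Path from root to H: F -> G -> H
Depth = number of edges = 2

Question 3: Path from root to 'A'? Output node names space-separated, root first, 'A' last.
Answer: F B E D A

Derivation:
Walk down from root: F -> B -> E -> D -> A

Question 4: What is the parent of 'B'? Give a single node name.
Answer: F

Derivation:
Scan adjacency: B appears as child of F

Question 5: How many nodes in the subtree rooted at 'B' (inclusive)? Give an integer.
Answer: 4

Derivation:
Subtree rooted at B contains: A, B, D, E
Count = 4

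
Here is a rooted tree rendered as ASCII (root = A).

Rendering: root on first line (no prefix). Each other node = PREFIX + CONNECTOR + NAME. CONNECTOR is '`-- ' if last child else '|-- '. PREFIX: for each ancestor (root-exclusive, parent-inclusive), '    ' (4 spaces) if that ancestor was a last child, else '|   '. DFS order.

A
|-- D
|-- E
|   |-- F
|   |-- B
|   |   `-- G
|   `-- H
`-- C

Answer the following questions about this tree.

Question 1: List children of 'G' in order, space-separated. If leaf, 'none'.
Answer: none

Derivation:
Node G's children (from adjacency): (leaf)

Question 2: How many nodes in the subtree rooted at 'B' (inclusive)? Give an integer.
Answer: 2

Derivation:
Subtree rooted at B contains: B, G
Count = 2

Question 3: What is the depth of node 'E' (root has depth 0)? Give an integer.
Path from root to E: A -> E
Depth = number of edges = 1

Answer: 1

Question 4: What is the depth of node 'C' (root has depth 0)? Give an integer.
Answer: 1

Derivation:
Path from root to C: A -> C
Depth = number of edges = 1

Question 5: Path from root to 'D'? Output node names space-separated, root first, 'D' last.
Answer: A D

Derivation:
Walk down from root: A -> D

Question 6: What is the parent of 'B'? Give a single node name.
Scan adjacency: B appears as child of E

Answer: E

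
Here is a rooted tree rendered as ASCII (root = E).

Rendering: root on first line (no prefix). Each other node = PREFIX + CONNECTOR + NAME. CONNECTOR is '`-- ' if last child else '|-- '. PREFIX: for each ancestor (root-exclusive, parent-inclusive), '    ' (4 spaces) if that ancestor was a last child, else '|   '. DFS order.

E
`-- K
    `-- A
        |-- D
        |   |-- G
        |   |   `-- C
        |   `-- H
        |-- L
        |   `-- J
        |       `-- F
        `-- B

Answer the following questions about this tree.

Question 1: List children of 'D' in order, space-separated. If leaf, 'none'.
Answer: G H

Derivation:
Node D's children (from adjacency): G, H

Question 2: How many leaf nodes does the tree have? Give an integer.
Answer: 4

Derivation:
Leaves (nodes with no children): B, C, F, H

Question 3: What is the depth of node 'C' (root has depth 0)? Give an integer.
Answer: 5

Derivation:
Path from root to C: E -> K -> A -> D -> G -> C
Depth = number of edges = 5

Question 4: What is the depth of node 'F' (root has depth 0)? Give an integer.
Path from root to F: E -> K -> A -> L -> J -> F
Depth = number of edges = 5

Answer: 5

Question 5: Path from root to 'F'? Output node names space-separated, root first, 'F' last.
Answer: E K A L J F

Derivation:
Walk down from root: E -> K -> A -> L -> J -> F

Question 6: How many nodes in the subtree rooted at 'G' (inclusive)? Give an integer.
Answer: 2

Derivation:
Subtree rooted at G contains: C, G
Count = 2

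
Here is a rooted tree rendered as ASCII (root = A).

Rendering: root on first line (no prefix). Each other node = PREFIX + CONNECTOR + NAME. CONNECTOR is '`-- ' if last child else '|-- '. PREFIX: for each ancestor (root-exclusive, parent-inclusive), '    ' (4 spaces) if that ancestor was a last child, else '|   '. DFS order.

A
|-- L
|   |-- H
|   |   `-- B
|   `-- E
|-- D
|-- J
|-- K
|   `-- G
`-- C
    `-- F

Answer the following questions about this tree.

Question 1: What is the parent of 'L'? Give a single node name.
Scan adjacency: L appears as child of A

Answer: A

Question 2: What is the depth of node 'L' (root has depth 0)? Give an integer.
Answer: 1

Derivation:
Path from root to L: A -> L
Depth = number of edges = 1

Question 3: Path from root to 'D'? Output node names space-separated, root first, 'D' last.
Walk down from root: A -> D

Answer: A D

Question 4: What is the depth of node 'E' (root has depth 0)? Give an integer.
Path from root to E: A -> L -> E
Depth = number of edges = 2

Answer: 2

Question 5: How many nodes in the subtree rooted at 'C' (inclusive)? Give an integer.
Answer: 2

Derivation:
Subtree rooted at C contains: C, F
Count = 2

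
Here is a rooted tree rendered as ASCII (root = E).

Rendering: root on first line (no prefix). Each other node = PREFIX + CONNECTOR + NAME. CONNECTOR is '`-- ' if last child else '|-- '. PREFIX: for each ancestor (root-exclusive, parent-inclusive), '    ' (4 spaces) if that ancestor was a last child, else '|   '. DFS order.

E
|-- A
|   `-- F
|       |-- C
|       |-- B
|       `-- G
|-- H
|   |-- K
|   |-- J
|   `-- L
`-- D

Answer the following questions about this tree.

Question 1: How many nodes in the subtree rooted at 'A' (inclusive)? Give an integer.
Answer: 5

Derivation:
Subtree rooted at A contains: A, B, C, F, G
Count = 5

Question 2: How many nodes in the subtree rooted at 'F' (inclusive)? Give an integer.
Subtree rooted at F contains: B, C, F, G
Count = 4

Answer: 4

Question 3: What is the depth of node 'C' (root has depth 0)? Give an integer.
Path from root to C: E -> A -> F -> C
Depth = number of edges = 3

Answer: 3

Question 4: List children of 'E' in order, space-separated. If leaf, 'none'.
Node E's children (from adjacency): A, H, D

Answer: A H D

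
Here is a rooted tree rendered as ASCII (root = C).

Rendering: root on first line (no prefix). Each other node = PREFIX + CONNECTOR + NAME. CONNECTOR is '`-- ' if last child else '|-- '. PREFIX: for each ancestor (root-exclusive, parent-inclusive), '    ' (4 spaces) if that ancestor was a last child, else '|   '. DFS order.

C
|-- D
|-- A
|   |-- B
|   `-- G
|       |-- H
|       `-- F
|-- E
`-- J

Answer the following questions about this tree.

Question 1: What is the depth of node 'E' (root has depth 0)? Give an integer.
Path from root to E: C -> E
Depth = number of edges = 1

Answer: 1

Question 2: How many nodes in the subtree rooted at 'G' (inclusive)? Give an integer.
Subtree rooted at G contains: F, G, H
Count = 3

Answer: 3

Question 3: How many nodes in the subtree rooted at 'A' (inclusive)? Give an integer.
Answer: 5

Derivation:
Subtree rooted at A contains: A, B, F, G, H
Count = 5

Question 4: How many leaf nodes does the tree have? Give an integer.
Answer: 6

Derivation:
Leaves (nodes with no children): B, D, E, F, H, J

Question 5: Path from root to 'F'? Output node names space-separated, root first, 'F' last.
Answer: C A G F

Derivation:
Walk down from root: C -> A -> G -> F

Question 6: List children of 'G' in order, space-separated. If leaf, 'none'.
Node G's children (from adjacency): H, F

Answer: H F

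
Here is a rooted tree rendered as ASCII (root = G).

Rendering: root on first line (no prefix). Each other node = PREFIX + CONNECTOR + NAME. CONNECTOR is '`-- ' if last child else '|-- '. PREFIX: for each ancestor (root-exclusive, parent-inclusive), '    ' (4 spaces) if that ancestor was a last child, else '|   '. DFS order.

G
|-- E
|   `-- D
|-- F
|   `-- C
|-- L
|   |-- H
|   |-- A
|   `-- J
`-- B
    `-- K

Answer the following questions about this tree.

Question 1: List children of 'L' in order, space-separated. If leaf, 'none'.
Node L's children (from adjacency): H, A, J

Answer: H A J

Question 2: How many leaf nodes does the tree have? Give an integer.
Answer: 6

Derivation:
Leaves (nodes with no children): A, C, D, H, J, K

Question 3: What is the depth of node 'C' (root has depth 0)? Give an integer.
Path from root to C: G -> F -> C
Depth = number of edges = 2

Answer: 2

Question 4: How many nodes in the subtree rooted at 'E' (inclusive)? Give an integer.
Subtree rooted at E contains: D, E
Count = 2

Answer: 2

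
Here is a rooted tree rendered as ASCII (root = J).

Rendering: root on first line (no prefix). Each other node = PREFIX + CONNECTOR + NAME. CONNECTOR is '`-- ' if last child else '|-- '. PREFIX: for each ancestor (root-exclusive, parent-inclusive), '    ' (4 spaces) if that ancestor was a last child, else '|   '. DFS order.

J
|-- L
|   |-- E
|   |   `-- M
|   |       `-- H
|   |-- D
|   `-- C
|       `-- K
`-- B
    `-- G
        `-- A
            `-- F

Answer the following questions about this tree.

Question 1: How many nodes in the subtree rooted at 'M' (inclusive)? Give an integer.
Subtree rooted at M contains: H, M
Count = 2

Answer: 2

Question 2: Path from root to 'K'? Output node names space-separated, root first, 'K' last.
Walk down from root: J -> L -> C -> K

Answer: J L C K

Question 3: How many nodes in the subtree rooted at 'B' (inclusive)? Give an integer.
Answer: 4

Derivation:
Subtree rooted at B contains: A, B, F, G
Count = 4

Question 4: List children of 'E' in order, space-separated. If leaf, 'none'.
Node E's children (from adjacency): M

Answer: M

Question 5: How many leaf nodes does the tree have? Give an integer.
Leaves (nodes with no children): D, F, H, K

Answer: 4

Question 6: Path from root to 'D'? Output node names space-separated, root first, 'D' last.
Answer: J L D

Derivation:
Walk down from root: J -> L -> D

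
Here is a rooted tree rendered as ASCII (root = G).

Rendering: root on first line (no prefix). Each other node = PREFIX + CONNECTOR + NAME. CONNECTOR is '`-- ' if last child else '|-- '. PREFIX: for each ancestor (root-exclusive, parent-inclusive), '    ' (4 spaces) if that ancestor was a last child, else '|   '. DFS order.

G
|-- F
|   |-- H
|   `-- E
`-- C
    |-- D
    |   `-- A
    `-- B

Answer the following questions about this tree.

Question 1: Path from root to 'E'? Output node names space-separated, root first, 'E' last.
Walk down from root: G -> F -> E

Answer: G F E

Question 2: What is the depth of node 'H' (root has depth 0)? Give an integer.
Path from root to H: G -> F -> H
Depth = number of edges = 2

Answer: 2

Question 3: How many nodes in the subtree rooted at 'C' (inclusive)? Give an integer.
Subtree rooted at C contains: A, B, C, D
Count = 4

Answer: 4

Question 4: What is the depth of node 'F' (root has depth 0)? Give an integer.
Answer: 1

Derivation:
Path from root to F: G -> F
Depth = number of edges = 1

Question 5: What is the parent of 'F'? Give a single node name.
Scan adjacency: F appears as child of G

Answer: G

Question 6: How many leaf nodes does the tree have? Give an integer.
Leaves (nodes with no children): A, B, E, H

Answer: 4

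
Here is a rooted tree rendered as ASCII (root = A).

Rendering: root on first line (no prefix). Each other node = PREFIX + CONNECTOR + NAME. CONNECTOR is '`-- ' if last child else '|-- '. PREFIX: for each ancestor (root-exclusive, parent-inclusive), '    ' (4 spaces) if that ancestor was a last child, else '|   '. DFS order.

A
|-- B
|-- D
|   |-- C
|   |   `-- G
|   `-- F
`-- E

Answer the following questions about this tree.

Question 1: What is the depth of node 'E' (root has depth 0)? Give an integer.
Path from root to E: A -> E
Depth = number of edges = 1

Answer: 1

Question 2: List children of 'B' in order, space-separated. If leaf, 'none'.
Node B's children (from adjacency): (leaf)

Answer: none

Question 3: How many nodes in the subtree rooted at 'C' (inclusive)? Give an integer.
Answer: 2

Derivation:
Subtree rooted at C contains: C, G
Count = 2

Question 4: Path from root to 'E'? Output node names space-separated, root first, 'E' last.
Answer: A E

Derivation:
Walk down from root: A -> E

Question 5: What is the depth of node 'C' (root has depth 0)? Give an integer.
Answer: 2

Derivation:
Path from root to C: A -> D -> C
Depth = number of edges = 2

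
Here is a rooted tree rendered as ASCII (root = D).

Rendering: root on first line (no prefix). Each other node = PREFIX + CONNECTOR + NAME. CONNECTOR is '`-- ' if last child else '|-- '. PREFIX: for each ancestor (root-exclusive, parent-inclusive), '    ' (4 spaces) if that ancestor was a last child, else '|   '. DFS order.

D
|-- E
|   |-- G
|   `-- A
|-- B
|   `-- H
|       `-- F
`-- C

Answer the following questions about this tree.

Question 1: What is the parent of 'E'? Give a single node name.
Answer: D

Derivation:
Scan adjacency: E appears as child of D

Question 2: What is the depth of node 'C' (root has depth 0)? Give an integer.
Answer: 1

Derivation:
Path from root to C: D -> C
Depth = number of edges = 1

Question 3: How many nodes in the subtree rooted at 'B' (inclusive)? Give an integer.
Subtree rooted at B contains: B, F, H
Count = 3

Answer: 3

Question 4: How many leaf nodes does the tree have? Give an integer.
Answer: 4

Derivation:
Leaves (nodes with no children): A, C, F, G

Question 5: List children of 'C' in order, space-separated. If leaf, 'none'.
Node C's children (from adjacency): (leaf)

Answer: none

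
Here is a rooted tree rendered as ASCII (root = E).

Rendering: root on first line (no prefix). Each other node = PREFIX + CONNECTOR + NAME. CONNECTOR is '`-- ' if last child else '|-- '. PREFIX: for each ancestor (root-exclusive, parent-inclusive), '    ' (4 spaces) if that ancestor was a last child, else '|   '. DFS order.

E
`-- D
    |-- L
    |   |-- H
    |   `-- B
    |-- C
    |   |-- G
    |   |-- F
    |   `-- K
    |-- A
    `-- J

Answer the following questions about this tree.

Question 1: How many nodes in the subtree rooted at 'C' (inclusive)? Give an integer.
Subtree rooted at C contains: C, F, G, K
Count = 4

Answer: 4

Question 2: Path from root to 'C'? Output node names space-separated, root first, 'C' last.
Walk down from root: E -> D -> C

Answer: E D C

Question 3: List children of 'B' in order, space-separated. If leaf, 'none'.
Answer: none

Derivation:
Node B's children (from adjacency): (leaf)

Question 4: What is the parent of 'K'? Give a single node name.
Answer: C

Derivation:
Scan adjacency: K appears as child of C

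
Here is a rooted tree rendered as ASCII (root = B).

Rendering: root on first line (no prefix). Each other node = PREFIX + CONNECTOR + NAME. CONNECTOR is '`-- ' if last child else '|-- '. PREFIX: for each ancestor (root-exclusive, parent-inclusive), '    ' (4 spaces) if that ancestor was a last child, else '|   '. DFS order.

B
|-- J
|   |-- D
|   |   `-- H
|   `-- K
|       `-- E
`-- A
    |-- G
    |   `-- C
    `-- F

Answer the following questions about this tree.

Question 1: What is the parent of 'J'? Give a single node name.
Scan adjacency: J appears as child of B

Answer: B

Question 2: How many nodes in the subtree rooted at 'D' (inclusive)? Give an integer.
Answer: 2

Derivation:
Subtree rooted at D contains: D, H
Count = 2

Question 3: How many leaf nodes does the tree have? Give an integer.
Answer: 4

Derivation:
Leaves (nodes with no children): C, E, F, H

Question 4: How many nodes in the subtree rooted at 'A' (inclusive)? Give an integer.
Subtree rooted at A contains: A, C, F, G
Count = 4

Answer: 4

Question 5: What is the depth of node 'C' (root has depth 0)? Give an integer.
Path from root to C: B -> A -> G -> C
Depth = number of edges = 3

Answer: 3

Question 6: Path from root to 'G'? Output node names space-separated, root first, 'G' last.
Answer: B A G

Derivation:
Walk down from root: B -> A -> G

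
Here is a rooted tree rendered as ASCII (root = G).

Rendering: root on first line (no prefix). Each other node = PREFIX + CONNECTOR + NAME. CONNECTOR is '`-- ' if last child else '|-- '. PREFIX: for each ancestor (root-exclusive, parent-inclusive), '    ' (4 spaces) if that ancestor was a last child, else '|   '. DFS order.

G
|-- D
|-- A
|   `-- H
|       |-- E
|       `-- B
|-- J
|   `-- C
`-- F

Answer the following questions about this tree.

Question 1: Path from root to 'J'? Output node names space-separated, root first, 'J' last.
Walk down from root: G -> J

Answer: G J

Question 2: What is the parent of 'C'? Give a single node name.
Scan adjacency: C appears as child of J

Answer: J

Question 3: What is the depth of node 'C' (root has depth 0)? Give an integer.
Path from root to C: G -> J -> C
Depth = number of edges = 2

Answer: 2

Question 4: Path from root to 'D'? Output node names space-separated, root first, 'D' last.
Answer: G D

Derivation:
Walk down from root: G -> D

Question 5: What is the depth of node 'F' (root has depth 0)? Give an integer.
Answer: 1

Derivation:
Path from root to F: G -> F
Depth = number of edges = 1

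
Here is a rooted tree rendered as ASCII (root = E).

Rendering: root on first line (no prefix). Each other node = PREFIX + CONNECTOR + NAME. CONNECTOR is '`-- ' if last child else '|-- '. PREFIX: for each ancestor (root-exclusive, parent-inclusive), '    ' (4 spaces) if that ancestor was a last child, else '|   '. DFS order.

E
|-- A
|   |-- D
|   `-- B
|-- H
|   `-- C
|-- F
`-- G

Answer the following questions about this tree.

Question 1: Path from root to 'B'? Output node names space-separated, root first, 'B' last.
Walk down from root: E -> A -> B

Answer: E A B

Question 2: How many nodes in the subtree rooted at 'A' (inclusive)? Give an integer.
Answer: 3

Derivation:
Subtree rooted at A contains: A, B, D
Count = 3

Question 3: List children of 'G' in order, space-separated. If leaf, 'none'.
Answer: none

Derivation:
Node G's children (from adjacency): (leaf)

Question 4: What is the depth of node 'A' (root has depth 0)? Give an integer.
Path from root to A: E -> A
Depth = number of edges = 1

Answer: 1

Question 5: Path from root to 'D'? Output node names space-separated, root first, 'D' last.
Walk down from root: E -> A -> D

Answer: E A D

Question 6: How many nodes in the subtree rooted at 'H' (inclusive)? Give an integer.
Answer: 2

Derivation:
Subtree rooted at H contains: C, H
Count = 2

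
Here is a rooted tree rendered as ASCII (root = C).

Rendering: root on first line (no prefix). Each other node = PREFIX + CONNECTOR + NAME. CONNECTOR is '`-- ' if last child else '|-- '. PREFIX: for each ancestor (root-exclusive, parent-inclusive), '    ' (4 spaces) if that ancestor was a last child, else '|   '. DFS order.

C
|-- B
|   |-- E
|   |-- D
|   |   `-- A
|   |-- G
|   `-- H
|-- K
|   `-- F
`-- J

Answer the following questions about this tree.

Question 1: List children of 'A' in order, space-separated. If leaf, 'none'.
Node A's children (from adjacency): (leaf)

Answer: none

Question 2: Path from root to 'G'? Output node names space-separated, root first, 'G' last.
Walk down from root: C -> B -> G

Answer: C B G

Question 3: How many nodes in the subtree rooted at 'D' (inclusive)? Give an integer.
Subtree rooted at D contains: A, D
Count = 2

Answer: 2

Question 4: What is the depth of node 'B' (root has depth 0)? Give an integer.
Answer: 1

Derivation:
Path from root to B: C -> B
Depth = number of edges = 1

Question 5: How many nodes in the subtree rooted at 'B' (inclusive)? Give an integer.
Subtree rooted at B contains: A, B, D, E, G, H
Count = 6

Answer: 6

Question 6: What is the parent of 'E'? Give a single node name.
Scan adjacency: E appears as child of B

Answer: B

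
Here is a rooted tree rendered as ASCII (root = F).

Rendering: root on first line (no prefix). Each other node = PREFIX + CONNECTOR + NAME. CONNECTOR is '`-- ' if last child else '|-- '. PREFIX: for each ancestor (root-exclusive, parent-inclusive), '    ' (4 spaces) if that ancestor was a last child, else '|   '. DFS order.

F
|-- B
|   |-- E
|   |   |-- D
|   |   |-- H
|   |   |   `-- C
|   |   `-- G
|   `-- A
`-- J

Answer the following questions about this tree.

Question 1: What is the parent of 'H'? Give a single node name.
Answer: E

Derivation:
Scan adjacency: H appears as child of E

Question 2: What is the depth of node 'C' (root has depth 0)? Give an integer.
Path from root to C: F -> B -> E -> H -> C
Depth = number of edges = 4

Answer: 4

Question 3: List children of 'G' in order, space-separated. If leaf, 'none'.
Answer: none

Derivation:
Node G's children (from adjacency): (leaf)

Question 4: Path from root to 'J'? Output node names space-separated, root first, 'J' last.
Walk down from root: F -> J

Answer: F J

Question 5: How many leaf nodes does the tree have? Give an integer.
Answer: 5

Derivation:
Leaves (nodes with no children): A, C, D, G, J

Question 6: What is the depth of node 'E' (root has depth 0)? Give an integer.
Path from root to E: F -> B -> E
Depth = number of edges = 2

Answer: 2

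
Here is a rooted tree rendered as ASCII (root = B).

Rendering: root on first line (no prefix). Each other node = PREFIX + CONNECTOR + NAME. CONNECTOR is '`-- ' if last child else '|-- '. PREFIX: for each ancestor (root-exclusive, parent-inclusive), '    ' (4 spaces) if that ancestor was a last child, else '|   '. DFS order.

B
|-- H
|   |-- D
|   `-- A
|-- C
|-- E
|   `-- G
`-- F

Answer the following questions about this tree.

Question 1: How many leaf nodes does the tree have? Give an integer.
Leaves (nodes with no children): A, C, D, F, G

Answer: 5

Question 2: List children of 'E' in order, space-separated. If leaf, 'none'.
Node E's children (from adjacency): G

Answer: G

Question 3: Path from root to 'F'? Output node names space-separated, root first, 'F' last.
Answer: B F

Derivation:
Walk down from root: B -> F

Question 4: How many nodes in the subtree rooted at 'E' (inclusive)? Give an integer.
Answer: 2

Derivation:
Subtree rooted at E contains: E, G
Count = 2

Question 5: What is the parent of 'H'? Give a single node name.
Answer: B

Derivation:
Scan adjacency: H appears as child of B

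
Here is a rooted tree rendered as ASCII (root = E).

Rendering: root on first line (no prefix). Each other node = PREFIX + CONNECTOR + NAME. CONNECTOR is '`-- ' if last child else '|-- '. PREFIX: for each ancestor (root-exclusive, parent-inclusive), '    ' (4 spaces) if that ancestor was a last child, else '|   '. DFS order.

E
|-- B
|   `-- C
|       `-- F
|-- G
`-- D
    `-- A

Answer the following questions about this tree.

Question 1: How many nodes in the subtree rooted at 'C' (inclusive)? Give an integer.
Answer: 2

Derivation:
Subtree rooted at C contains: C, F
Count = 2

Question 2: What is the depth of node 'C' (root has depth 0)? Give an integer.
Answer: 2

Derivation:
Path from root to C: E -> B -> C
Depth = number of edges = 2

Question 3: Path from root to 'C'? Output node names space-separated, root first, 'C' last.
Answer: E B C

Derivation:
Walk down from root: E -> B -> C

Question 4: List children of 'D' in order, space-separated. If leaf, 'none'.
Answer: A

Derivation:
Node D's children (from adjacency): A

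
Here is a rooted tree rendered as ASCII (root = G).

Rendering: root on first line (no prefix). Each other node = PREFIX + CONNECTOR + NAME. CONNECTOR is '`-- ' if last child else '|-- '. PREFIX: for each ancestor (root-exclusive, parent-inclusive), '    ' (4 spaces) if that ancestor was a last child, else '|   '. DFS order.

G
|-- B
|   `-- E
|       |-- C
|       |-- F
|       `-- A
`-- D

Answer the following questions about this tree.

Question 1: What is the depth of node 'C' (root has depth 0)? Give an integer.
Answer: 3

Derivation:
Path from root to C: G -> B -> E -> C
Depth = number of edges = 3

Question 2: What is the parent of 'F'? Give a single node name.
Answer: E

Derivation:
Scan adjacency: F appears as child of E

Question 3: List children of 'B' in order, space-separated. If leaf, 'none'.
Node B's children (from adjacency): E

Answer: E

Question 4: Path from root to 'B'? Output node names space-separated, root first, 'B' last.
Answer: G B

Derivation:
Walk down from root: G -> B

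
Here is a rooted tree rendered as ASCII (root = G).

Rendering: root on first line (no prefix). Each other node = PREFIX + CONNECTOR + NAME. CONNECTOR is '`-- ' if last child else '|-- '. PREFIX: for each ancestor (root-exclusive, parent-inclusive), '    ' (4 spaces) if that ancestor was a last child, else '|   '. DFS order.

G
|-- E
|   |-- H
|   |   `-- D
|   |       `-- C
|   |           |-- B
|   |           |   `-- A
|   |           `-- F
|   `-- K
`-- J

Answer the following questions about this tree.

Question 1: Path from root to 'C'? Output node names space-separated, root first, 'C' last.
Walk down from root: G -> E -> H -> D -> C

Answer: G E H D C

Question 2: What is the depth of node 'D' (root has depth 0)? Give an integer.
Answer: 3

Derivation:
Path from root to D: G -> E -> H -> D
Depth = number of edges = 3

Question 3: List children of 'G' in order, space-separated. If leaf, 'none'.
Node G's children (from adjacency): E, J

Answer: E J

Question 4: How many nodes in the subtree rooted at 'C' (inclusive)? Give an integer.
Answer: 4

Derivation:
Subtree rooted at C contains: A, B, C, F
Count = 4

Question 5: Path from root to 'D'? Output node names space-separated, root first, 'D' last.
Answer: G E H D

Derivation:
Walk down from root: G -> E -> H -> D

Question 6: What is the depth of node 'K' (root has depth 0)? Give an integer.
Answer: 2

Derivation:
Path from root to K: G -> E -> K
Depth = number of edges = 2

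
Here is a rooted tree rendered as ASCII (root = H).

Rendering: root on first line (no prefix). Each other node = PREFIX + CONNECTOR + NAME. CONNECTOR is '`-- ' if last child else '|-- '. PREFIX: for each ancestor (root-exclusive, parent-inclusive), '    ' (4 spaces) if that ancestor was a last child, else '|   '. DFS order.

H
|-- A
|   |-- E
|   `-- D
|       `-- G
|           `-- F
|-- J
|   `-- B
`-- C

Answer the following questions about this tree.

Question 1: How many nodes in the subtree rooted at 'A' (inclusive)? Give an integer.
Answer: 5

Derivation:
Subtree rooted at A contains: A, D, E, F, G
Count = 5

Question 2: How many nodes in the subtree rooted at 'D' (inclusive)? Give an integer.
Answer: 3

Derivation:
Subtree rooted at D contains: D, F, G
Count = 3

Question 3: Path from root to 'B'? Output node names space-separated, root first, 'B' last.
Walk down from root: H -> J -> B

Answer: H J B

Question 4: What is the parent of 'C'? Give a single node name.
Scan adjacency: C appears as child of H

Answer: H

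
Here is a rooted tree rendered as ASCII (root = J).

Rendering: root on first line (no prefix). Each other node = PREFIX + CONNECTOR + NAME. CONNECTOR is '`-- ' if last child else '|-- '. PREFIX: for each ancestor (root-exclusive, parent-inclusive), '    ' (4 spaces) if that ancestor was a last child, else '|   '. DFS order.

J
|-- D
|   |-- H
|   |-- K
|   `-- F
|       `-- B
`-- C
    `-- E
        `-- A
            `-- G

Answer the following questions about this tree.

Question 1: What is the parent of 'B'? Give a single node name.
Scan adjacency: B appears as child of F

Answer: F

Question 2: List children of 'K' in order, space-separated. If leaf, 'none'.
Answer: none

Derivation:
Node K's children (from adjacency): (leaf)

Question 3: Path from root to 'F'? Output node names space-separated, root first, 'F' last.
Answer: J D F

Derivation:
Walk down from root: J -> D -> F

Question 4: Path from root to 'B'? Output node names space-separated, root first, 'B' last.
Answer: J D F B

Derivation:
Walk down from root: J -> D -> F -> B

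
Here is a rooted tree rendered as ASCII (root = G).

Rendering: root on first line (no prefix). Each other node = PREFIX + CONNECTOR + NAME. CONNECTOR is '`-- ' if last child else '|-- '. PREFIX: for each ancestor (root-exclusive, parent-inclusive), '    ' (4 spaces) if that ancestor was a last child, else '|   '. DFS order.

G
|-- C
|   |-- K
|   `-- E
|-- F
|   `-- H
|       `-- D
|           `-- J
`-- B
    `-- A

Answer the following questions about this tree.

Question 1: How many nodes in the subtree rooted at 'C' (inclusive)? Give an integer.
Answer: 3

Derivation:
Subtree rooted at C contains: C, E, K
Count = 3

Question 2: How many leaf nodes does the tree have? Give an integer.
Leaves (nodes with no children): A, E, J, K

Answer: 4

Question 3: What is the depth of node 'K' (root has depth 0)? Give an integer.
Answer: 2

Derivation:
Path from root to K: G -> C -> K
Depth = number of edges = 2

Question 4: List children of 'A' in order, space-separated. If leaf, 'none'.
Node A's children (from adjacency): (leaf)

Answer: none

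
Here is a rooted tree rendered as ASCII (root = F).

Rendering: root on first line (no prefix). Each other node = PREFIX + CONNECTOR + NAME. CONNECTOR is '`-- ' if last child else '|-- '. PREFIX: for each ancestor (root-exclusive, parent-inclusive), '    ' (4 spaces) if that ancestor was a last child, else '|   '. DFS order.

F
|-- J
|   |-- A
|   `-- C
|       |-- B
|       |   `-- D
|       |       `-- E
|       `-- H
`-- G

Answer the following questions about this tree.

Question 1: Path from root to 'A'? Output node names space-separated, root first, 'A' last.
Walk down from root: F -> J -> A

Answer: F J A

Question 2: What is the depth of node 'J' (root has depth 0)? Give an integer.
Path from root to J: F -> J
Depth = number of edges = 1

Answer: 1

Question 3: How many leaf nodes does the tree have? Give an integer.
Leaves (nodes with no children): A, E, G, H

Answer: 4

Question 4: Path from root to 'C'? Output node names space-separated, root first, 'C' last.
Walk down from root: F -> J -> C

Answer: F J C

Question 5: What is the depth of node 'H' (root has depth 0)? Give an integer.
Path from root to H: F -> J -> C -> H
Depth = number of edges = 3

Answer: 3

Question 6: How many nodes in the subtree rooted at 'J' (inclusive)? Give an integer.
Subtree rooted at J contains: A, B, C, D, E, H, J
Count = 7

Answer: 7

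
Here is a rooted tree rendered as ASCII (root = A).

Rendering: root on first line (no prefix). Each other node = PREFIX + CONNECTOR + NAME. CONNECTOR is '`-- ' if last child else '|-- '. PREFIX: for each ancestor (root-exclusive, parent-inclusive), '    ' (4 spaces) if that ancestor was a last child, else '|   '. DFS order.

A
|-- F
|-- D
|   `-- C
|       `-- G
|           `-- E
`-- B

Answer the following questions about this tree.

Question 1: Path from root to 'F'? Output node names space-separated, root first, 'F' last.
Answer: A F

Derivation:
Walk down from root: A -> F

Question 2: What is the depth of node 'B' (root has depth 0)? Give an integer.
Answer: 1

Derivation:
Path from root to B: A -> B
Depth = number of edges = 1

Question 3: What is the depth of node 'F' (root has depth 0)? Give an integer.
Path from root to F: A -> F
Depth = number of edges = 1

Answer: 1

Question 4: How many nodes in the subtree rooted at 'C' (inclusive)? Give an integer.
Answer: 3

Derivation:
Subtree rooted at C contains: C, E, G
Count = 3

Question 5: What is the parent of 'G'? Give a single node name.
Scan adjacency: G appears as child of C

Answer: C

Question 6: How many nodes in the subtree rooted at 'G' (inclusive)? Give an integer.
Subtree rooted at G contains: E, G
Count = 2

Answer: 2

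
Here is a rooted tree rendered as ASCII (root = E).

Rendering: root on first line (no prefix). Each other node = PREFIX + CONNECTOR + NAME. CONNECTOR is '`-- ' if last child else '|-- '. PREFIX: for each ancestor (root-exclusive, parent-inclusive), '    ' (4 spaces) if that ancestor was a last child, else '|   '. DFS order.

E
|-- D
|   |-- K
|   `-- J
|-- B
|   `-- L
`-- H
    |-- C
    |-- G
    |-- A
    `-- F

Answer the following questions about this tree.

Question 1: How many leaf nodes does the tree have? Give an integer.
Leaves (nodes with no children): A, C, F, G, J, K, L

Answer: 7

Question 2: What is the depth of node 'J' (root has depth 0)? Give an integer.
Answer: 2

Derivation:
Path from root to J: E -> D -> J
Depth = number of edges = 2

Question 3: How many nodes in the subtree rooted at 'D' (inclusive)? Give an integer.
Subtree rooted at D contains: D, J, K
Count = 3

Answer: 3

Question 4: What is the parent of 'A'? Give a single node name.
Scan adjacency: A appears as child of H

Answer: H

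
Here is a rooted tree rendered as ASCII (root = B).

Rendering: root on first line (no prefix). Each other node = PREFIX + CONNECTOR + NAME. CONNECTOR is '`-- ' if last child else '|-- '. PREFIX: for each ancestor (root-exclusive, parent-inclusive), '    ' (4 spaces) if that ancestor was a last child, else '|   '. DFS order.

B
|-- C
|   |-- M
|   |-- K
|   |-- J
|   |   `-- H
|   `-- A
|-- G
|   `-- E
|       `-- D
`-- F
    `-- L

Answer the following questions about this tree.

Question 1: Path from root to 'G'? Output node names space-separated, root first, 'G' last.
Walk down from root: B -> G

Answer: B G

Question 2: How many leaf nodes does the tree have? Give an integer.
Leaves (nodes with no children): A, D, H, K, L, M

Answer: 6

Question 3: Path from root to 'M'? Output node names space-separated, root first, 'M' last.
Walk down from root: B -> C -> M

Answer: B C M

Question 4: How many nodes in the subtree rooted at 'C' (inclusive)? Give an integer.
Answer: 6

Derivation:
Subtree rooted at C contains: A, C, H, J, K, M
Count = 6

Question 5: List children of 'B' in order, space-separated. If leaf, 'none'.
Node B's children (from adjacency): C, G, F

Answer: C G F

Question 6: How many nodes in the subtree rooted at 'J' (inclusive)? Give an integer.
Answer: 2

Derivation:
Subtree rooted at J contains: H, J
Count = 2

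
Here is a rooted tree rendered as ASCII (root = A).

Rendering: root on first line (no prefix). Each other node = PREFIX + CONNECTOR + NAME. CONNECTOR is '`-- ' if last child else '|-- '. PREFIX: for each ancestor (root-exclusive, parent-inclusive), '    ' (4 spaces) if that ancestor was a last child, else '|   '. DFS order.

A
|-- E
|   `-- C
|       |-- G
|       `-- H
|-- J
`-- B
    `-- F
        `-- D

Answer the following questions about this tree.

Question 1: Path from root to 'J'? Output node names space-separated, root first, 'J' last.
Walk down from root: A -> J

Answer: A J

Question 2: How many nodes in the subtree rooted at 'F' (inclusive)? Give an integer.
Answer: 2

Derivation:
Subtree rooted at F contains: D, F
Count = 2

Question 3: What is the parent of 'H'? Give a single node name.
Scan adjacency: H appears as child of C

Answer: C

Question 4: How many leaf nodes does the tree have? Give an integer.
Answer: 4

Derivation:
Leaves (nodes with no children): D, G, H, J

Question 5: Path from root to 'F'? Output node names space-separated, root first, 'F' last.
Answer: A B F

Derivation:
Walk down from root: A -> B -> F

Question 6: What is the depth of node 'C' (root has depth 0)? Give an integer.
Path from root to C: A -> E -> C
Depth = number of edges = 2

Answer: 2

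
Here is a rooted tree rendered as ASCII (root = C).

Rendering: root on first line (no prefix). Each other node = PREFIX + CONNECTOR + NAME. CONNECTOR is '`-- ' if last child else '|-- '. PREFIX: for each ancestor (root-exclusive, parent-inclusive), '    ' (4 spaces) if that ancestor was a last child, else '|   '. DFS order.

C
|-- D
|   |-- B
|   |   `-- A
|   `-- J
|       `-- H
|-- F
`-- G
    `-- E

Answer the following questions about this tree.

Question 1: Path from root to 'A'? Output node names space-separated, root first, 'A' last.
Answer: C D B A

Derivation:
Walk down from root: C -> D -> B -> A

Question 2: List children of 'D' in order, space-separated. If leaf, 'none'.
Node D's children (from adjacency): B, J

Answer: B J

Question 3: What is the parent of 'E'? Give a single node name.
Scan adjacency: E appears as child of G

Answer: G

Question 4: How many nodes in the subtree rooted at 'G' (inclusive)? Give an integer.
Answer: 2

Derivation:
Subtree rooted at G contains: E, G
Count = 2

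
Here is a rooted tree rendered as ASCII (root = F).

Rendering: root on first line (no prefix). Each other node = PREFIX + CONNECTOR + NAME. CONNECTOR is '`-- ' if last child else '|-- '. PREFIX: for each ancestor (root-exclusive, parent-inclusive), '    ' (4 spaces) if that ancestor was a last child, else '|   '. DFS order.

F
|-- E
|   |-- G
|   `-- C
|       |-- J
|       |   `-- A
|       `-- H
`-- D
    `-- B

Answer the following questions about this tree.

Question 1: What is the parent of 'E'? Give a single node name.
Answer: F

Derivation:
Scan adjacency: E appears as child of F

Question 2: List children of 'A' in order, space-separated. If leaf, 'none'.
Answer: none

Derivation:
Node A's children (from adjacency): (leaf)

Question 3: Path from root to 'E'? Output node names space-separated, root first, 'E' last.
Answer: F E

Derivation:
Walk down from root: F -> E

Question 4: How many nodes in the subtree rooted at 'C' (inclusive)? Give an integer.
Answer: 4

Derivation:
Subtree rooted at C contains: A, C, H, J
Count = 4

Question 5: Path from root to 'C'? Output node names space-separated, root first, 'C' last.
Walk down from root: F -> E -> C

Answer: F E C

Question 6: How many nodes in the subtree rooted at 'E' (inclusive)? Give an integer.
Subtree rooted at E contains: A, C, E, G, H, J
Count = 6

Answer: 6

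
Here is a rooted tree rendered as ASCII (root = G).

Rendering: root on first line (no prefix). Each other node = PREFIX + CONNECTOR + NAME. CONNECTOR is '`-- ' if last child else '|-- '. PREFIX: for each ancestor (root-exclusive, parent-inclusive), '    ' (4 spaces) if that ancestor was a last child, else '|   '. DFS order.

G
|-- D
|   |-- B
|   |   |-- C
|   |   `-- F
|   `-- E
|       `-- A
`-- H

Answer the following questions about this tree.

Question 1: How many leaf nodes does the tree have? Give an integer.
Leaves (nodes with no children): A, C, F, H

Answer: 4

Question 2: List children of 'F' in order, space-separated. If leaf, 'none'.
Node F's children (from adjacency): (leaf)

Answer: none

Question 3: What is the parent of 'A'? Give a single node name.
Scan adjacency: A appears as child of E

Answer: E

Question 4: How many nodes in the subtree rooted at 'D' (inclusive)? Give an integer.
Subtree rooted at D contains: A, B, C, D, E, F
Count = 6

Answer: 6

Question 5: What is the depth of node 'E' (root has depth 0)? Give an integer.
Answer: 2

Derivation:
Path from root to E: G -> D -> E
Depth = number of edges = 2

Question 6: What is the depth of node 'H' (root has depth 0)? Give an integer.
Answer: 1

Derivation:
Path from root to H: G -> H
Depth = number of edges = 1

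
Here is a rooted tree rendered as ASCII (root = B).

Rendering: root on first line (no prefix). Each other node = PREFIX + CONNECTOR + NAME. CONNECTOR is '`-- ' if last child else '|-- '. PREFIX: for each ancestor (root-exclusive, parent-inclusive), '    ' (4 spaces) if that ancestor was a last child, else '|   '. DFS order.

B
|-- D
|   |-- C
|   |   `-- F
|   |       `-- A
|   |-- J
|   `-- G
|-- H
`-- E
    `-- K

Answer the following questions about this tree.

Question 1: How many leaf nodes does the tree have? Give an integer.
Leaves (nodes with no children): A, G, H, J, K

Answer: 5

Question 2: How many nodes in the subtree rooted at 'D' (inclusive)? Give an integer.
Answer: 6

Derivation:
Subtree rooted at D contains: A, C, D, F, G, J
Count = 6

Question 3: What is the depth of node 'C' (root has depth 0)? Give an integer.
Answer: 2

Derivation:
Path from root to C: B -> D -> C
Depth = number of edges = 2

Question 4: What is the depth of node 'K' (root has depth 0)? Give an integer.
Path from root to K: B -> E -> K
Depth = number of edges = 2

Answer: 2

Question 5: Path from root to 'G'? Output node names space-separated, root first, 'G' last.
Walk down from root: B -> D -> G

Answer: B D G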